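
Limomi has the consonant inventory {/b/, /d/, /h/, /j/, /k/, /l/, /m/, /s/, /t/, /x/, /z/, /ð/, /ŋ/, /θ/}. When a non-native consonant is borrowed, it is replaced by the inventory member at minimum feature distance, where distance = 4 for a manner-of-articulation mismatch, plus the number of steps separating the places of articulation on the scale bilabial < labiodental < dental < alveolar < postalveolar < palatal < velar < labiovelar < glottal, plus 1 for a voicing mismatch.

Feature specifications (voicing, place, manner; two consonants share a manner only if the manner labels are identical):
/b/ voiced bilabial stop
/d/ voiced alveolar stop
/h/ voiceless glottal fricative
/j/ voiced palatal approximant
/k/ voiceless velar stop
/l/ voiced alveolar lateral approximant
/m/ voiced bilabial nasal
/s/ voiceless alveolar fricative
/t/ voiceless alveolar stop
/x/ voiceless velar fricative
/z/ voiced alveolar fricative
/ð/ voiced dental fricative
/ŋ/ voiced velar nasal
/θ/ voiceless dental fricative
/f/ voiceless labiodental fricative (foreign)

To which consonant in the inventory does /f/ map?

θ

/θ/ is closest: same manner (fricative), place distance 1 (labiodental→dental), same voicing; total 1. Next closest is /s/ at distance 2.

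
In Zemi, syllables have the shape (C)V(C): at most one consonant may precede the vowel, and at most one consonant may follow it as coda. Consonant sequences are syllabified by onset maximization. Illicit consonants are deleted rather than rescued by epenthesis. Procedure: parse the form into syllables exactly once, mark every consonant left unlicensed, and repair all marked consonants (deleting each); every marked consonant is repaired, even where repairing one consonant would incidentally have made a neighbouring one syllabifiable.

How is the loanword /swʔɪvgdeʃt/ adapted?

Under (C)V(C), the unsyllabifiable consonants are /s/, /w/, /g/, /t/ (at most one coda consonant is licensed; onsets are limited to one consonant).
Deleting the stranded consonants removes /s/, /w/, /g/, /t/.

ʔɪvdeʃ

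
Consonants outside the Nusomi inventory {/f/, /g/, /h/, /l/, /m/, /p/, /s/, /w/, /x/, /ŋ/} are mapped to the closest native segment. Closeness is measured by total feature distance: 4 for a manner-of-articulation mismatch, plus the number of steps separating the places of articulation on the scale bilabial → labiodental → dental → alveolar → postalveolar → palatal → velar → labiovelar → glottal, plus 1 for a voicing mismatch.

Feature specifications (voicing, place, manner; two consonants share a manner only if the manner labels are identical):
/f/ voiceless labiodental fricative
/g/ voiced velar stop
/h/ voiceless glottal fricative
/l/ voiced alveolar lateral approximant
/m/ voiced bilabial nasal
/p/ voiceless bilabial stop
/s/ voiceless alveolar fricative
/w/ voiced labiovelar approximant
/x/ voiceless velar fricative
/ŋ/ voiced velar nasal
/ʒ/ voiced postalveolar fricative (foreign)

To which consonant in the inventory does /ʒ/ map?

s

/s/ is closest: same manner (fricative), place distance 1 (postalveolar→alveolar), voicing differs (+1); total 2. Next closest is /x/ at distance 3.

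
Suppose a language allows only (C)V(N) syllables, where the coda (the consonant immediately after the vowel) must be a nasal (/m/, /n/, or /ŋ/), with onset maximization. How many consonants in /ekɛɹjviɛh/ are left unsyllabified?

3

Under (C)V(N), the unsyllabifiable consonants are /ɹ/, /j/, /h/ (only a nasal (/m/, /n/, or /ŋ/) is licensed in coda position; onsets are limited to one consonant).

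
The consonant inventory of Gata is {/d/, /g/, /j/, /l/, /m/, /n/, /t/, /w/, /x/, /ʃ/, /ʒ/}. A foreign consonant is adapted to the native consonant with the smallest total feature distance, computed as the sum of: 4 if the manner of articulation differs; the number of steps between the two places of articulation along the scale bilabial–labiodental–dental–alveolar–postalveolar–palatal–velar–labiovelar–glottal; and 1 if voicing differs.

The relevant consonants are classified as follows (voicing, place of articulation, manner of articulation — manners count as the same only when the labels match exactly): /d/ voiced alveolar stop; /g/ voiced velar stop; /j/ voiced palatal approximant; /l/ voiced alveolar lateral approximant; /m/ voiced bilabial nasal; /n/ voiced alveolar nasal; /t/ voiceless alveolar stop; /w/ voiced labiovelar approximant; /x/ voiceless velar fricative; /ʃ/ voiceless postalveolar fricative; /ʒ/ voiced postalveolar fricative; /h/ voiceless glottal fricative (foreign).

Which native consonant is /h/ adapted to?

/x/ is closest: same manner (fricative), place distance 2 (glottal→velar), same voicing; total 2. Next closest is /ʃ/ at distance 4.

x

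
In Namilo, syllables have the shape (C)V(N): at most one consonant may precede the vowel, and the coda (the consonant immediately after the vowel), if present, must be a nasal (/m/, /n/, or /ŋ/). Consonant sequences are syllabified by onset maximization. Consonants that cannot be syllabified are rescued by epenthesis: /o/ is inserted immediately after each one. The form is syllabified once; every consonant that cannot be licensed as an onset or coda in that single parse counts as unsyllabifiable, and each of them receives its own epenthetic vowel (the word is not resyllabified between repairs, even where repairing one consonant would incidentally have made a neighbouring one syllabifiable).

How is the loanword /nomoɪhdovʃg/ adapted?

nomoɪhodovoʃogo

Under (C)V(N), the unsyllabifiable consonants are /h/, /v/, /ʃ/, /g/ (only a nasal (/m/, /n/, or /ŋ/) is licensed in coda position; onsets are limited to one consonant).
Each unlicensed consonant becomes the onset of a new syllable: /h/ → /ho/, /v/ → /vo/, /ʃ/ → /ʃo/, /g/ → /go/.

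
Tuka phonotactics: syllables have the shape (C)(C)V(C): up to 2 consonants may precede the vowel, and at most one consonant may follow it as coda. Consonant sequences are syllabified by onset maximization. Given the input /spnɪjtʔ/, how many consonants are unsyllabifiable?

Under (C)(C)V(C), the unsyllabifiable consonants are /s/, /t/, /ʔ/ (at most one coda consonant is licensed; onsets may contain at most 2 consonants).

3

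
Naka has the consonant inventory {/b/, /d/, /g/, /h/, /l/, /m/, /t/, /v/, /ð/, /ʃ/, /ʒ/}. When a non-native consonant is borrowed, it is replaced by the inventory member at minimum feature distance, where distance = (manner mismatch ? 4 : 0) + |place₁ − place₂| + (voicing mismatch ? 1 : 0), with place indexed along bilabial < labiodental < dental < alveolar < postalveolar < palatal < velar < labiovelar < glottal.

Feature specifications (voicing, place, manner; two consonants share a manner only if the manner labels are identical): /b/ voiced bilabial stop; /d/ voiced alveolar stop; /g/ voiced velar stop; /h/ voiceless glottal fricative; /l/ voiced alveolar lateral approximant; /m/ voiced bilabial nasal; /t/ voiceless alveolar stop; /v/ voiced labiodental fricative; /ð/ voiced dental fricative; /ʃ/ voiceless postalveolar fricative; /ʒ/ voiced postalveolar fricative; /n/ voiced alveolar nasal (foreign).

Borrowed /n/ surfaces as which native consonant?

m

/m/ is closest: same manner (nasal), place distance 3 (alveolar→bilabial), same voicing; total 3. Next closest is /d/ at distance 4.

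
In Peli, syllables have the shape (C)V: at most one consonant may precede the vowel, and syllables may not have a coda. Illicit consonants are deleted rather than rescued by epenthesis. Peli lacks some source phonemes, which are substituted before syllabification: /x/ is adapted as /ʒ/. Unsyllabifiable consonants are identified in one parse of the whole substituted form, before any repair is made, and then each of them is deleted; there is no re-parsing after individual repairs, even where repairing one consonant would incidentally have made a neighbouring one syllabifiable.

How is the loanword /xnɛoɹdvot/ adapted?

Substitution: /x/ → /ʒ/, giving /ʒnɛoɹdvot/.
Syllabifying with onset maximization leaves /ʒ/, /ɹ/, /d/, /t/ stranded (no codas are permitted; onsets are limited to one consonant).
Deleting the stranded consonants removes /ʒ/, /ɹ/, /d/, /t/.

nɛovo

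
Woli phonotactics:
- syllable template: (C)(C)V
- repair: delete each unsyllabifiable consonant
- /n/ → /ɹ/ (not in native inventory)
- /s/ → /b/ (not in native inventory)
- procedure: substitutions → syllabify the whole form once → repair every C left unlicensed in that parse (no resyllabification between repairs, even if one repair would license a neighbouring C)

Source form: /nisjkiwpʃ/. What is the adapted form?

Substitution: /n/ → /ɹ/, /s/ → /b/, giving /ɹibjkiwpʃ/.
The consonants /b/, /w/, /p/, /ʃ/ cannot be parsed into a legal (C)(C)V syllable (no codas are permitted; onsets may contain at most 2 consonants).
Each unlicensed consonant is deleted: /b/, /w/, /p/, /ʃ/.

ɹijki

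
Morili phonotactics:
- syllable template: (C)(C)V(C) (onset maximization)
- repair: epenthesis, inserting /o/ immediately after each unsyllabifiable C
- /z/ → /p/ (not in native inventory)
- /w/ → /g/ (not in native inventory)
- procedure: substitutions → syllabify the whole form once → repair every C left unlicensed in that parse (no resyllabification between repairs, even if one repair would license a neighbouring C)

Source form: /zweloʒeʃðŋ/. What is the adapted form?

pgeloʒeʃðoŋo

Substitution: /z/ → /p/, /w/ → /g/, giving /pgeloʒeʃðŋ/.
The consonants /ð/, /ŋ/ cannot be parsed into a legal (C)(C)V(C) syllable (at most one coda consonant is licensed; onsets may contain at most 2 consonants).
Each unlicensed consonant becomes the onset of a new syllable: /ð/ → /ðo/, /ŋ/ → /ŋo/.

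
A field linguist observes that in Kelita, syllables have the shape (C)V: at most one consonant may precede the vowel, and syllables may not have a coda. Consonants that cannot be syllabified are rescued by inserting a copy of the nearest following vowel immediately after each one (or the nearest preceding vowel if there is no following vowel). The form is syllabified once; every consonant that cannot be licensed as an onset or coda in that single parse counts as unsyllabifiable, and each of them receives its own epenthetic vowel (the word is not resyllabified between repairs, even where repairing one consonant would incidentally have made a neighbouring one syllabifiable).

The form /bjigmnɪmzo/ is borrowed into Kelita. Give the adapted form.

bijigɪmɪnɪmozo

Syllabifying with onset maximization leaves /b/, /g/, /m/, /m/ stranded (no codas are permitted; onsets are limited to one consonant).
Epenthesis after each stranded consonant: /b/ → /bi/, /g/ → /gɪ/, /m/ → /mɪ/, /m/ → /mo/.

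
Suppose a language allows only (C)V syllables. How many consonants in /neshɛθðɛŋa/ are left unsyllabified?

Syllabifying with onset maximization leaves /s/, /θ/ stranded (no codas are permitted; onsets are limited to one consonant).

2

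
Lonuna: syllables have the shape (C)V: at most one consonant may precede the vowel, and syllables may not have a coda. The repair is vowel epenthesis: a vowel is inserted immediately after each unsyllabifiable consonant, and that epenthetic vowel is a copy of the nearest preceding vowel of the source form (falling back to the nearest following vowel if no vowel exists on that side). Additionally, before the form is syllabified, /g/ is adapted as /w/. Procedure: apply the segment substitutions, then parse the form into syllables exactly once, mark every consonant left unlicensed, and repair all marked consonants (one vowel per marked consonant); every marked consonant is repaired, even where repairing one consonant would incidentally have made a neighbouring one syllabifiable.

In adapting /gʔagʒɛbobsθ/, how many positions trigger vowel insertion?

5

After substitution the input is /wʔawʒɛbobsθ/.
The unsyllabifiable consonants are /w/, /w/, /b/, /s/, /θ/; each receives one epenthetic vowel.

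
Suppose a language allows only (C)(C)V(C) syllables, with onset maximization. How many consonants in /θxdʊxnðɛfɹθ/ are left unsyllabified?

Syllabifying with onset maximization leaves /θ/, /ɹ/, /θ/ stranded (at most one coda consonant is licensed; onsets may contain at most 2 consonants).

3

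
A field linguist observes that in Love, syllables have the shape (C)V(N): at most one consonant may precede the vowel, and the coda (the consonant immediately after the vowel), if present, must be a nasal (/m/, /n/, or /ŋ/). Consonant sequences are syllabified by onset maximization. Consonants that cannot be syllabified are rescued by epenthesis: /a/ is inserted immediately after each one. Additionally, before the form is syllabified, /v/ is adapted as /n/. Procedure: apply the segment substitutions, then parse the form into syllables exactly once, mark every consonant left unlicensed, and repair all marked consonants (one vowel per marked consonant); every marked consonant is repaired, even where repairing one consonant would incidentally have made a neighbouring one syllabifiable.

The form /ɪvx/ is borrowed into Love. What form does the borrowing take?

Substitution: /v/ → /n/, giving /ɪnx/.
The consonants /x/ cannot be parsed into a legal (C)V(N) syllable (only a nasal (/m/, /n/, or /ŋ/) is licensed in coda position; onsets are limited to one consonant).
Each unlicensed consonant becomes the onset of a new syllable: /x/ → /xa/.

ɪnxa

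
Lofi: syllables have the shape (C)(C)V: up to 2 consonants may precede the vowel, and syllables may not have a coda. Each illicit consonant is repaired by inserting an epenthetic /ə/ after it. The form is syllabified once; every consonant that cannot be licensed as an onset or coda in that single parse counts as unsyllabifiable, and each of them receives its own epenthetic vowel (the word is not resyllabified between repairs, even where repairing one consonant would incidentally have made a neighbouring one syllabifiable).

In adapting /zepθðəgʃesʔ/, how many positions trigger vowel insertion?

The unsyllabifiable consonants are /p/, /s/, /ʔ/; each receives one epenthetic vowel.

3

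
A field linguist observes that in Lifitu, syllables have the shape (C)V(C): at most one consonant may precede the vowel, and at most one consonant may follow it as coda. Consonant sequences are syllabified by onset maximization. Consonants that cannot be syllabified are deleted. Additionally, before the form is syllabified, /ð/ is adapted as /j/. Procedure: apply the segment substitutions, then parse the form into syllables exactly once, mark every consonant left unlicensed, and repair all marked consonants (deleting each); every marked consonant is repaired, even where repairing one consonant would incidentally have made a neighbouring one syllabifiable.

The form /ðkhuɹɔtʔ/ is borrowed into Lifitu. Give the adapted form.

huɹɔt

Substitution: /ð/ → /j/, giving /jkhuɹɔtʔ/.
Under (C)V(C), the unsyllabifiable consonants are /j/, /k/, /ʔ/ (at most one coda consonant is licensed; onsets are limited to one consonant).
Deletion applies to /j/, /k/, /ʔ/.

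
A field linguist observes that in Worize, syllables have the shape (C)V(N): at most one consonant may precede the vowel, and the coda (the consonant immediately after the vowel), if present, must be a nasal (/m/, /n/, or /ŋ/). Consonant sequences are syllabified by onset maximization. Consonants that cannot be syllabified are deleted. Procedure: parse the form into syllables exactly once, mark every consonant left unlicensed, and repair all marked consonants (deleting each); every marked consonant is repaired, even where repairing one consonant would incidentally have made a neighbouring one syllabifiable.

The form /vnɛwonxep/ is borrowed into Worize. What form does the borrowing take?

nɛwonxe

Syllabifying with onset maximization leaves /v/, /p/ stranded (only a nasal (/m/, /n/, or /ŋ/) is licensed in coda position; onsets are limited to one consonant).
Each unlicensed consonant is deleted: /v/, /p/.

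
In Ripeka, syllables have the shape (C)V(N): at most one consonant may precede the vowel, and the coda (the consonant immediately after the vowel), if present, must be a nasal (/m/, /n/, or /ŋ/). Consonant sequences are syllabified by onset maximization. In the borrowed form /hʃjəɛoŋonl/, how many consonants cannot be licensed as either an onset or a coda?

The consonants /h/, /ʃ/, /l/ cannot be parsed into a legal (C)V(N) syllable (only a nasal (/m/, /n/, or /ŋ/) is licensed in coda position; onsets are limited to one consonant).

3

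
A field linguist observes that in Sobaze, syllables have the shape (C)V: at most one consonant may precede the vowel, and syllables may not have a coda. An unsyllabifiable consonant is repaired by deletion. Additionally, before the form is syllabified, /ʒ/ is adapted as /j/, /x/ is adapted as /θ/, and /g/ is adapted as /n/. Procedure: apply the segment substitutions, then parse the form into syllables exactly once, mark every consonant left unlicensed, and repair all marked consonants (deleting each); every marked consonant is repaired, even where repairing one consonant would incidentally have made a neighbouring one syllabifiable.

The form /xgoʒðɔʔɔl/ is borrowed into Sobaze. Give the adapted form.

Substitution: /x/ → /θ/, /g/ → /n/, /ʒ/ → /j/, giving /θnojðɔʔɔl/.
The consonants /θ/, /j/, /l/ cannot be parsed into a legal (C)V syllable (no codas are permitted; onsets are limited to one consonant).
Deletion applies to /θ/, /j/, /l/.

noðɔʔɔ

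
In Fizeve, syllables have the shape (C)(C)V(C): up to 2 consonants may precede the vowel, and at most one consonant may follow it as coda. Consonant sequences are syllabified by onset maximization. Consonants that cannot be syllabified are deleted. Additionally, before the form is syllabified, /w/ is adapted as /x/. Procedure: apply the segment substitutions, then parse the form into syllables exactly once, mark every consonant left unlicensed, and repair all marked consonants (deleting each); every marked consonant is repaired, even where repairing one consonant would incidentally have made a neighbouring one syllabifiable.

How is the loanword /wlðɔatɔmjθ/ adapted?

lðɔatɔm

Substitution: /w/ → /x/, giving /xlðɔatɔmjθ/.
The consonants /x/, /j/, /θ/ cannot be parsed into a legal (C)(C)V(C) syllable (at most one coda consonant is licensed; onsets may contain at most 2 consonants).
Deleting the stranded consonants removes /x/, /j/, /θ/.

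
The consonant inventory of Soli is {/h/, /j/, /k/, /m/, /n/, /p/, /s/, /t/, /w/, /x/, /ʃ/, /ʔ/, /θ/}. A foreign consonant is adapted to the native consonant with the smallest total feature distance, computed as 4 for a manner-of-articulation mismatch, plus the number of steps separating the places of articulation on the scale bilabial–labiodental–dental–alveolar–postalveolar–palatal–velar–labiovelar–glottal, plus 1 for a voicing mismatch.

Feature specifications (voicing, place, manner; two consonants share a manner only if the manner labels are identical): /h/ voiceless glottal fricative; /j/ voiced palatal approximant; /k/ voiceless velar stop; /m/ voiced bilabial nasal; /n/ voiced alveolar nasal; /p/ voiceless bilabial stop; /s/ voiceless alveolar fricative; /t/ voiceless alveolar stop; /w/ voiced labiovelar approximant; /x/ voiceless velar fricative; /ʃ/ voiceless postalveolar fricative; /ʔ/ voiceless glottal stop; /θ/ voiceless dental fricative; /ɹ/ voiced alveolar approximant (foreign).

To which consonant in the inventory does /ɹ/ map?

/j/ is closest: same manner (approximant), place distance 2 (alveolar→palatal), same voicing; total 2. Next closest is /n/ at distance 4.

j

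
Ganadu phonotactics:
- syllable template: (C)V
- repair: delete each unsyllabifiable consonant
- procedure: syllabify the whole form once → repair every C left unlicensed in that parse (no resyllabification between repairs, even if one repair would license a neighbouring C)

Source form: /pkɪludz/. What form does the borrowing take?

kɪlu

The consonants /p/, /d/, /z/ cannot be parsed into a legal (C)V syllable (no codas are permitted; onsets are limited to one consonant).
Each unlicensed consonant is deleted: /p/, /d/, /z/.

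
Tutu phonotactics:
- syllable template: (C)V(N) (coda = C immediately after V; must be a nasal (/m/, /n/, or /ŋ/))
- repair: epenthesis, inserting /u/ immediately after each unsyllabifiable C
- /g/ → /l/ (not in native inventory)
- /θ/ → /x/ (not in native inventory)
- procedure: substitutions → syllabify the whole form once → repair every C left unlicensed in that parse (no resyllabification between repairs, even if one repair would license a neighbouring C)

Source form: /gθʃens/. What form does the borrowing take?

Substitution: /g/ → /l/, /θ/ → /x/, giving /lxʃens/.
The consonants /l/, /x/, /s/ cannot be parsed into a legal (C)V(N) syllable (only a nasal (/m/, /n/, or /ŋ/) is licensed in coda position; onsets are limited to one consonant).
Epenthesis after each stranded consonant: /l/ → /lu/, /x/ → /xu/, /s/ → /su/.

luxuʃensu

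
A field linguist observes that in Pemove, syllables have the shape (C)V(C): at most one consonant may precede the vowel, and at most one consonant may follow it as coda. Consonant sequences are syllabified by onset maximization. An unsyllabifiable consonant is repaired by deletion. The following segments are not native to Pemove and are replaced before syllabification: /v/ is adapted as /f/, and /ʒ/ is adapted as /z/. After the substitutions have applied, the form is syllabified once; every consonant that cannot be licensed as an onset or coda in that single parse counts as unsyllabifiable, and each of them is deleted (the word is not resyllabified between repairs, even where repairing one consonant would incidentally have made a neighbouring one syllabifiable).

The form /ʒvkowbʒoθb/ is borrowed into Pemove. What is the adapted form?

kowzoθ

Substitution: /ʒ/ → /z/, /v/ → /f/, giving /zfkowbzoθb/.
Syllabifying with onset maximization leaves /z/, /f/, /b/, /b/ stranded (at most one coda consonant is licensed; onsets are limited to one consonant).
Each unlicensed consonant is deleted: /z/, /f/, /b/, /b/.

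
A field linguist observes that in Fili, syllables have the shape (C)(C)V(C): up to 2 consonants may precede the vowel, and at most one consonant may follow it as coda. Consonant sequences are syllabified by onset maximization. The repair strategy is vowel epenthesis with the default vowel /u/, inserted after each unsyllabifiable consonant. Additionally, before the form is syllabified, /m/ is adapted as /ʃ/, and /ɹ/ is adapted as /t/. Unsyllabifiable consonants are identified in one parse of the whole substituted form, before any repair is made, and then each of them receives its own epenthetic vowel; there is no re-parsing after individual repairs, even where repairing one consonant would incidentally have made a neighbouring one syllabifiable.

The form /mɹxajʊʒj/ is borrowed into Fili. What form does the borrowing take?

Substitution: /m/ → /ʃ/, /ɹ/ → /t/, giving /ʃtxajʊʒj/.
The consonants /ʃ/, /j/ cannot be parsed into a legal (C)(C)V(C) syllable (at most one coda consonant is licensed; onsets may contain at most 2 consonants).
Inserting the epenthetic vowel yields /ʃ/ → /ʃu/, /j/ → /ju/.

ʃutxajʊʒju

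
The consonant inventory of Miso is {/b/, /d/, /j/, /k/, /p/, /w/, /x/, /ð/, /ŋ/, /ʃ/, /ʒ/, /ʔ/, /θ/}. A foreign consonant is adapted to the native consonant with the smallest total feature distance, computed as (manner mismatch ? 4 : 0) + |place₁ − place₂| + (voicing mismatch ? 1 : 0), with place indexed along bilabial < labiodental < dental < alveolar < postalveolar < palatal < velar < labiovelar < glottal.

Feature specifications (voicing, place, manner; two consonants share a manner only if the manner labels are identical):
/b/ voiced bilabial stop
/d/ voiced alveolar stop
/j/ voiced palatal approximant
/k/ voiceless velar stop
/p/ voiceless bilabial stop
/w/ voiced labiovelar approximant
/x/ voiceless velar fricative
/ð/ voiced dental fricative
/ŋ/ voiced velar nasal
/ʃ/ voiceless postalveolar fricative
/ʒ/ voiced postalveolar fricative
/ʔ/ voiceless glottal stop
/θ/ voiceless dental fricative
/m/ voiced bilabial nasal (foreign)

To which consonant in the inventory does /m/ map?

/b/ is closest: manner differs (nasal→stop, +4), place distance 0 (bilabial→bilabial), same voicing; total 4. Next closest is /p/ at distance 5.

b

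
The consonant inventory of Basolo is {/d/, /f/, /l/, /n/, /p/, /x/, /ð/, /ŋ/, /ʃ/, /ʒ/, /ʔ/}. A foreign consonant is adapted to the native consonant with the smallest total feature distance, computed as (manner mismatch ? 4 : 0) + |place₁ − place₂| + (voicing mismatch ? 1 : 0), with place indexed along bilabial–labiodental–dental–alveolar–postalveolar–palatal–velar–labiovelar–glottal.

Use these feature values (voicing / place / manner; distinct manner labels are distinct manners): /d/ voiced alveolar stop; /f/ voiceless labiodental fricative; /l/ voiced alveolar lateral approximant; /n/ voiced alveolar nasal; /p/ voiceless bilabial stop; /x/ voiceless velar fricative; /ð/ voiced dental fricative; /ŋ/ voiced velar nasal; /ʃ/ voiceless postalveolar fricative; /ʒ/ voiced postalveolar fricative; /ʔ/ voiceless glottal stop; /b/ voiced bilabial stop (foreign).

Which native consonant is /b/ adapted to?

/p/ is closest: same manner (stop), place distance 0 (bilabial→bilabial), voicing differs (+1); total 1. Next closest is /d/ at distance 3.

p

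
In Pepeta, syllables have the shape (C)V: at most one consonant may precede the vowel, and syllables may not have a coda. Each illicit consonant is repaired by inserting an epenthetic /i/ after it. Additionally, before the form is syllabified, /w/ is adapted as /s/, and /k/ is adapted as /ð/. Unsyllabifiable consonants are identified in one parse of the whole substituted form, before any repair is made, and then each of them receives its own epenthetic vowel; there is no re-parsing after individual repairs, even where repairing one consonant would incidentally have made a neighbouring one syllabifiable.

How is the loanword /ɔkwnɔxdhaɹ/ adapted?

Substitution: /k/ → /ð/, /w/ → /s/, giving /ɔðsnɔxdhaɹ/.
The consonants /ð/, /s/, /x/, /d/, /ɹ/ cannot be parsed into a legal (C)V syllable (no codas are permitted; onsets are limited to one consonant).
Epenthesis after each stranded consonant: /ð/ → /ði/, /s/ → /si/, /x/ → /xi/, /d/ → /di/, /ɹ/ → /ɹi/.

ɔðisinɔxidihaɹi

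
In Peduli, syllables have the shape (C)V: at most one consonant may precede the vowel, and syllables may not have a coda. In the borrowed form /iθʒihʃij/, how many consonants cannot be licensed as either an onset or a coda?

3

Syllabifying with onset maximization leaves /θ/, /h/, /j/ stranded (no codas are permitted; onsets are limited to one consonant).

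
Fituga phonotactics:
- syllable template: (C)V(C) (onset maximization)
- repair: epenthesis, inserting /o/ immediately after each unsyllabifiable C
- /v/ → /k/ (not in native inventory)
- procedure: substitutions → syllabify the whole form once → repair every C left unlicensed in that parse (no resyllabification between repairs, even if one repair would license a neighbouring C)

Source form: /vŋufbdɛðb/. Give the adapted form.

koŋufbodɛðbo

Substitution: /v/ → /k/, giving /kŋufbdɛðb/.
Under (C)V(C), the unsyllabifiable consonants are /k/, /b/, /b/ (at most one coda consonant is licensed; onsets are limited to one consonant).
Epenthesis after each stranded consonant: /k/ → /ko/, /b/ → /bo/, /b/ → /bo/.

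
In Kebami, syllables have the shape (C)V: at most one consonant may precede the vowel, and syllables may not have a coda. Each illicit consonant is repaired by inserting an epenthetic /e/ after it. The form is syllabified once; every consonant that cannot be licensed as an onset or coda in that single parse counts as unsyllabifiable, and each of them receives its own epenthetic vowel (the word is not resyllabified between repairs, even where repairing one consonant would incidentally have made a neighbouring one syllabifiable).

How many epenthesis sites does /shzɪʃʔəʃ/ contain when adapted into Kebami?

The unsyllabifiable consonants are /s/, /h/, /ʃ/, /ʃ/; each receives one epenthetic vowel.

4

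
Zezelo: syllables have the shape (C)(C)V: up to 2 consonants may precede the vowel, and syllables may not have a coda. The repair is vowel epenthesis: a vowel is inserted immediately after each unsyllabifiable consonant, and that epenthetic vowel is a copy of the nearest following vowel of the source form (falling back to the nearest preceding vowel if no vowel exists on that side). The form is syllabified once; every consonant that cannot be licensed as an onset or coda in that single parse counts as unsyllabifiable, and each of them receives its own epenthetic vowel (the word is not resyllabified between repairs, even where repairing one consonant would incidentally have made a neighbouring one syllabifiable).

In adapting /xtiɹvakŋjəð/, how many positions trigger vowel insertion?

The unsyllabifiable consonants are /k/, /ð/; each receives one epenthetic vowel.

2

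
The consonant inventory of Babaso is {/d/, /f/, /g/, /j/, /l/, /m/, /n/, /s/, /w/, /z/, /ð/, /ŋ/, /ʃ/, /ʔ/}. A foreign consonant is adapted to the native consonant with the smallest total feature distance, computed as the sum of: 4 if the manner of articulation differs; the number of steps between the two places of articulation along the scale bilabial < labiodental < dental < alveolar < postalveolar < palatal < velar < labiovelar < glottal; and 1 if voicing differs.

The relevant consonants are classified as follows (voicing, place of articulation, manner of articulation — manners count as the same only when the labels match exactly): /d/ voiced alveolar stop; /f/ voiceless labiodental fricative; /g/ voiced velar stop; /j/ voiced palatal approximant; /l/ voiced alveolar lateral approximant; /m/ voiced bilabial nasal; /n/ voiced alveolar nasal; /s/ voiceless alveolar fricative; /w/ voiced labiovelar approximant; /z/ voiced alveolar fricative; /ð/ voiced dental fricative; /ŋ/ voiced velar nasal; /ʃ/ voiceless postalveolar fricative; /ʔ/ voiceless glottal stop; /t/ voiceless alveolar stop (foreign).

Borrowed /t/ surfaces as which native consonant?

/d/ is closest: same manner (stop), place distance 0 (alveolar→alveolar), voicing differs (+1); total 1. Next closest is /g/ at distance 4.

d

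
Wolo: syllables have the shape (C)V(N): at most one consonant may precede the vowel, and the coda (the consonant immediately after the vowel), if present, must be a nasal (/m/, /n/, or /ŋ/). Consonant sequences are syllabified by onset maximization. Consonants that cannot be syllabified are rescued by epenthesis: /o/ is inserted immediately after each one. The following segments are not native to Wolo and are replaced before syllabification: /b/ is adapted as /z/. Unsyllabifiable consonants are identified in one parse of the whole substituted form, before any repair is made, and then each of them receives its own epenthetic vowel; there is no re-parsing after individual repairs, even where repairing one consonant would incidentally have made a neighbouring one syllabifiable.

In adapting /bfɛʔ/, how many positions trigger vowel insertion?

After substitution the input is /zfɛʔ/.
The unsyllabifiable consonants are /z/, /ʔ/; each receives one epenthetic vowel.

2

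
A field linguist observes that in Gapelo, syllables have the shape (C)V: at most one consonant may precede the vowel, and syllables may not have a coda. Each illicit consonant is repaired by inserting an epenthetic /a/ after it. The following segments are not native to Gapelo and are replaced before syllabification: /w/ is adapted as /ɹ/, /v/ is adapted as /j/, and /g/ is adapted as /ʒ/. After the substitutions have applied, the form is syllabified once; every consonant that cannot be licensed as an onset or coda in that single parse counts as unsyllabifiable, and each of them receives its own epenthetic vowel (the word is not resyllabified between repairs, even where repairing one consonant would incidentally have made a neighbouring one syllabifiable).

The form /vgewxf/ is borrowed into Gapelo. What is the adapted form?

jaʒeɹaxafa

Substitution: /v/ → /j/, /g/ → /ʒ/, /w/ → /ɹ/, giving /jʒeɹxf/.
The consonants /j/, /ɹ/, /x/, /f/ cannot be parsed into a legal (C)V syllable (no codas are permitted; onsets are limited to one consonant).
Each unlicensed consonant becomes the onset of a new syllable: /j/ → /ja/, /ɹ/ → /ɹa/, /x/ → /xa/, /f/ → /fa/.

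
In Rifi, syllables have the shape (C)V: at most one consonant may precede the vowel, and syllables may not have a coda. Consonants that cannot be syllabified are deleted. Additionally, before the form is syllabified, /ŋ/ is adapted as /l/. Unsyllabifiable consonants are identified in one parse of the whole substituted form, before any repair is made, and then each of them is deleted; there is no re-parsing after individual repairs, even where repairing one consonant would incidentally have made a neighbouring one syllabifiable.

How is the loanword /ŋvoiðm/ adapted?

voi

Substitution: /ŋ/ → /l/, giving /lvoiðm/.
Syllabifying with onset maximization leaves /l/, /ð/, /m/ stranded (no codas are permitted; onsets are limited to one consonant).
Deletion applies to /l/, /ð/, /m/.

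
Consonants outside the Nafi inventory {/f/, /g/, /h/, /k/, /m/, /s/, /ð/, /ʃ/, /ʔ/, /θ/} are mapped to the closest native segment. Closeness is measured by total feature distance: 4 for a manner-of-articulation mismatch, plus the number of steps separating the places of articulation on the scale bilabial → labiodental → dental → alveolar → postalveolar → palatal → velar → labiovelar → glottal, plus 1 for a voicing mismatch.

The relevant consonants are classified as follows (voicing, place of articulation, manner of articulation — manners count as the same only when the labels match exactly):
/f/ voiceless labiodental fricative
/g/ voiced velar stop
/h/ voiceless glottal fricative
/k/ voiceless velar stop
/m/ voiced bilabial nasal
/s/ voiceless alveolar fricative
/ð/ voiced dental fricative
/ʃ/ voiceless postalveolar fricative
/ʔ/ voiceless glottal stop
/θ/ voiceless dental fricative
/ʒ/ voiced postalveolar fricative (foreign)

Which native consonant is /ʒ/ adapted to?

/ʃ/ is closest: same manner (fricative), place distance 0 (postalveolar→postalveolar), voicing differs (+1); total 1. Next closest is /s/ at distance 2.

ʃ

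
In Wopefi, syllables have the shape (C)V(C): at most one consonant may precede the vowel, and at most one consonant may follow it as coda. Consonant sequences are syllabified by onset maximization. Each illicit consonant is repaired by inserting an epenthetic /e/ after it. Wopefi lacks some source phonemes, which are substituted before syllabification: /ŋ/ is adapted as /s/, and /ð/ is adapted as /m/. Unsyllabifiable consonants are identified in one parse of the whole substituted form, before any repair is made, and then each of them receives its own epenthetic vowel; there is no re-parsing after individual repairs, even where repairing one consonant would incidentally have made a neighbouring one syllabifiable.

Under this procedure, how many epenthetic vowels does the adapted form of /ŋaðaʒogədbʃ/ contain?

2

After substitution the input is /samaʒogədbʃ/.
The unsyllabifiable consonants are /b/, /ʃ/; each receives one epenthetic vowel.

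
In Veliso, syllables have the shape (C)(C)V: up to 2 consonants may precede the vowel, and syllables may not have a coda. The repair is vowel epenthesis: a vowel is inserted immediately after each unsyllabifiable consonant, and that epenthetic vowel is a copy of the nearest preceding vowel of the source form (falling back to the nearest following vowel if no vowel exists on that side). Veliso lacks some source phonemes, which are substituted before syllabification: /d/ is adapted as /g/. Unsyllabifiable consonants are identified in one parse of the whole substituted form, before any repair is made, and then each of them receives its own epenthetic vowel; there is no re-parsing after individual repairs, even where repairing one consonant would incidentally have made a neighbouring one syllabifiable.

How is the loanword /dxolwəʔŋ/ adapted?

Substitution: /d/ → /g/, giving /gxolwəʔŋ/.
Under (C)(C)V, the unsyllabifiable consonants are /ʔ/, /ŋ/ (no codas are permitted; onsets may contain at most 2 consonants).
Epenthesis after each stranded consonant: /ʔ/ → /ʔə/, /ŋ/ → /ŋə/.

gxolwəʔəŋə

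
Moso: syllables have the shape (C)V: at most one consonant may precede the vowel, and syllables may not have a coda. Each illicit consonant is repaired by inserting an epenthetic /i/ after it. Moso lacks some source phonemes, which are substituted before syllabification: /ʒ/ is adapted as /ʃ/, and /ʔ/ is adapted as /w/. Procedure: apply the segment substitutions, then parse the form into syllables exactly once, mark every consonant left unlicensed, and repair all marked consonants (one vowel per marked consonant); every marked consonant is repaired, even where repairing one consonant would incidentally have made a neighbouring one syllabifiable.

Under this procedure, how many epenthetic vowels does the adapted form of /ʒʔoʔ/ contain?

2

After substitution the input is /ʃwow/.
The unsyllabifiable consonants are /ʃ/, /w/; each receives one epenthetic vowel.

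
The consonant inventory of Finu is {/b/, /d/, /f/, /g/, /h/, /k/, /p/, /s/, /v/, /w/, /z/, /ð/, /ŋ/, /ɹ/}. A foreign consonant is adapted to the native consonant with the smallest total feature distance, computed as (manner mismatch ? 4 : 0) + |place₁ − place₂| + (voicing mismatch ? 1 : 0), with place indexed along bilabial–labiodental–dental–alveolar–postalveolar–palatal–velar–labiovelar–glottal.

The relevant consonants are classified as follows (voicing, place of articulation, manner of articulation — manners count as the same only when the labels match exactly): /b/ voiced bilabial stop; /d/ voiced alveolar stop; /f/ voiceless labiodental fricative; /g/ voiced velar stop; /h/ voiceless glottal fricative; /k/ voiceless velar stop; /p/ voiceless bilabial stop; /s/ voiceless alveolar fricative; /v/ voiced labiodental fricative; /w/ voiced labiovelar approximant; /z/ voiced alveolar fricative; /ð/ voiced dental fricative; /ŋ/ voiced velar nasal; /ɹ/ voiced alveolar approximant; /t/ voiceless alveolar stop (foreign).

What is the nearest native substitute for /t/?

/d/ is closest: same manner (stop), place distance 0 (alveolar→alveolar), voicing differs (+1); total 1. Next closest is /k/ at distance 3.

d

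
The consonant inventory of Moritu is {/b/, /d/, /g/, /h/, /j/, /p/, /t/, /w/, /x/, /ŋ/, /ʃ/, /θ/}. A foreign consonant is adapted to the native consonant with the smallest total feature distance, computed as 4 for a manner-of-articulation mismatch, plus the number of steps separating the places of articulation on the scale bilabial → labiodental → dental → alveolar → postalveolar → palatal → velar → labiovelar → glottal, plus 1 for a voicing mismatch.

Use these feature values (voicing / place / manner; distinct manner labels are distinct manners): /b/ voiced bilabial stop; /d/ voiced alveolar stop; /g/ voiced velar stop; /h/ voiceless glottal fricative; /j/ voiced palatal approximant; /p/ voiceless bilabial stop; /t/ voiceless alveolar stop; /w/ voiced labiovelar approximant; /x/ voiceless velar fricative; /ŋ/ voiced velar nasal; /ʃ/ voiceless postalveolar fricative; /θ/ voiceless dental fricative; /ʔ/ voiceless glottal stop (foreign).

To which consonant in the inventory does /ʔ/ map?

/g/ is closest: same manner (stop), place distance 2 (glottal→velar), voicing differs (+1); total 3. Next closest is /h/ at distance 4.

g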